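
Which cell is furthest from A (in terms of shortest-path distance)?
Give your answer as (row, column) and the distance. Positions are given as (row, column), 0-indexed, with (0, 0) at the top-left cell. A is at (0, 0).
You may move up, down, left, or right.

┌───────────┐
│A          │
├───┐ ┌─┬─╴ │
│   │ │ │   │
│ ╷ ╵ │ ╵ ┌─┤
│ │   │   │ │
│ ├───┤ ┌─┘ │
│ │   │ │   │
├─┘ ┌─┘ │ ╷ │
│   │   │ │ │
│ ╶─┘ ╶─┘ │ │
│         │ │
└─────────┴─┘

Computing BFS distances from A to all cells:
Furthest cell: (5, 5)
Distance: 20 steps

Path from A to the furthest cell:

┌───────────┐
│A → → → → ↓│
├───┐ ┌─┬─╴ │
│   │ │ │↓ ↲│
│ ╷ ╵ │ ╵ ┌─┤
│ │   │↓ ↲│ │
│ ├───┤ ┌─┘ │
│ │   │↓│↱ ↓│
├─┘ ┌─┘ │ ╷ │
│   │↓ ↲│↑│↓│
│ ╶─┘ ╶─┘ │ │
│    ↳ → ↑│B│
└─────────┴─┘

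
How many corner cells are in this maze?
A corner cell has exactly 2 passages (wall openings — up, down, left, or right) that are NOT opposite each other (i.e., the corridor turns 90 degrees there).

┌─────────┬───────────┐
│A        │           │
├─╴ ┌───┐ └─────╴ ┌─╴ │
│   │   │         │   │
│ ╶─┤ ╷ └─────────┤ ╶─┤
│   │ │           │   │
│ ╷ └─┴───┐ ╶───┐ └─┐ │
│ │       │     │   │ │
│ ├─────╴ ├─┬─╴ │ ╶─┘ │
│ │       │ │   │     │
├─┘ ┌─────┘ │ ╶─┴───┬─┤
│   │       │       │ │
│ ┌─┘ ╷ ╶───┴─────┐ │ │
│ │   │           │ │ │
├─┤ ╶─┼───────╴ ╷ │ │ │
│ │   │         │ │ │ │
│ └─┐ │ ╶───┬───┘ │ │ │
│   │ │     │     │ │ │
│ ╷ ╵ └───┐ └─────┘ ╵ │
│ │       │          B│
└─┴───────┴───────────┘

Counting corner cells (2 non-opposite passages):
Total corners: 46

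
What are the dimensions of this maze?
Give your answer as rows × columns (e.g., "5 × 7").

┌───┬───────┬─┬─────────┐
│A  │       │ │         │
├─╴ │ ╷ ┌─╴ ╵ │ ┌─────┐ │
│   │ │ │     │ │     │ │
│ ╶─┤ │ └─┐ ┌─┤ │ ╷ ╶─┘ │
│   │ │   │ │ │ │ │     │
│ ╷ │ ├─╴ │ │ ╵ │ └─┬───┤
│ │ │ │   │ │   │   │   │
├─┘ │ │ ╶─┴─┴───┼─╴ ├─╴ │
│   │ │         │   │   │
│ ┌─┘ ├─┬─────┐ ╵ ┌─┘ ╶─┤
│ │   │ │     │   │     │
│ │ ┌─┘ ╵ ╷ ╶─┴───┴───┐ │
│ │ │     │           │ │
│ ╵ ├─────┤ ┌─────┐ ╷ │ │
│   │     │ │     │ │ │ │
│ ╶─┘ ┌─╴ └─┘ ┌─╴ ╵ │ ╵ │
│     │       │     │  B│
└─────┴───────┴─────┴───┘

Counting the maze dimensions:
Rows (vertical): 9
Columns (horizontal): 12
Dimensions: 9 × 12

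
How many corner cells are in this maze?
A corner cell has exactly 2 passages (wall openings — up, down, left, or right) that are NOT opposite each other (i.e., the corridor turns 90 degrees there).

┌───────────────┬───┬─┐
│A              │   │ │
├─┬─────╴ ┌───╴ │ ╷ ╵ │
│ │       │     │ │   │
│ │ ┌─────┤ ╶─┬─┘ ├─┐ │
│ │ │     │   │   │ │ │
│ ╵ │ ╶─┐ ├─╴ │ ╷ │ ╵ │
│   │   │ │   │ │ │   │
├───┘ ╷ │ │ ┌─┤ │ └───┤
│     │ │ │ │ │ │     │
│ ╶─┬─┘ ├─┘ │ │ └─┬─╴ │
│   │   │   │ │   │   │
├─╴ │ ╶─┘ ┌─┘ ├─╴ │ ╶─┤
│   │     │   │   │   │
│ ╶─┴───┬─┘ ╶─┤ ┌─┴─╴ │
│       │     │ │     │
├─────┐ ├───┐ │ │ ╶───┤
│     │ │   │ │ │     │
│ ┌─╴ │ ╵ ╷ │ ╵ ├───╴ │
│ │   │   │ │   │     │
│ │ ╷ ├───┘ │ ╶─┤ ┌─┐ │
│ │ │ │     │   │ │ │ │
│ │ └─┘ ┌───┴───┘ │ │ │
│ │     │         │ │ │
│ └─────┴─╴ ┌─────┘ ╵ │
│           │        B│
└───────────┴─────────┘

Counting corner cells (2 non-opposite passages):
Total corners: 69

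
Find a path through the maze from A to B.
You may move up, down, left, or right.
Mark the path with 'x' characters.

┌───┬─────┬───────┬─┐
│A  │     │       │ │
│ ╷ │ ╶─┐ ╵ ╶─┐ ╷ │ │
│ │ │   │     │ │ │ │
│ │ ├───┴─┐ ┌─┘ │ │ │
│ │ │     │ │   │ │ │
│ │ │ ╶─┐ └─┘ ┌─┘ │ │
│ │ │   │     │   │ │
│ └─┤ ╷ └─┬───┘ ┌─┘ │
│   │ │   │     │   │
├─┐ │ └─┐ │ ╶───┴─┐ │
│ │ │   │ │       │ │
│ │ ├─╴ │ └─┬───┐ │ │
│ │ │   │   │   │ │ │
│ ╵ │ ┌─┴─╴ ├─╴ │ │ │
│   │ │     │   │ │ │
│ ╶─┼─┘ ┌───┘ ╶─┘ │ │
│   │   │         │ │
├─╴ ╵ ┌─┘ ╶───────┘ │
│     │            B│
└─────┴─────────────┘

Finding the shortest path through the maze:
Path length: 60 steps
Directions: down → down → down → down → right → down → down → down → left → down → right → down → right → up → right → up → right → right → up → left → up → up → left → up → left → up → right → right → down → right → right → up → right → up → up → right → down → down → down → left → down → left → left → down → right → right → right → down → down → down → left → left → left → left → down → right → right → right → right → right

Solution:

┌───┬─────┬───────┬─┐
│A  │     │    x x│ │
│ ╷ │ ╶─┐ ╵ ╶─┐ ╷ │ │
│x│ │   │     │x│x│ │
│ │ ├───┴─┐ ┌─┘ │ │ │
│x│ │x x x│ │x x│x│ │
│ │ │ ╶─┐ └─┘ ┌─┘ │ │
│x│ │x x│x x x│x x│ │
│ └─┤ ╷ └─┬───┘ ┌─┘ │
│x x│ │x x│x x x│   │
├─┐ │ └─┐ │ ╶───┴─┐ │
│ │x│   │x│x x x x│ │
│ │ ├─╴ │ └─┬───┐ │ │
│ │x│   │x x│   │x│ │
│ ╵ │ ┌─┴─╴ ├─╴ │ │ │
│x x│ │x x x│   │x│ │
│ ╶─┼─┘ ┌───┘ ╶─┘ │ │
│x x│x x│x x x x x│ │
├─╴ ╵ ┌─┘ ╶───────┘ │
│  x x│  x x x x x B│
└─────┴─────────────┘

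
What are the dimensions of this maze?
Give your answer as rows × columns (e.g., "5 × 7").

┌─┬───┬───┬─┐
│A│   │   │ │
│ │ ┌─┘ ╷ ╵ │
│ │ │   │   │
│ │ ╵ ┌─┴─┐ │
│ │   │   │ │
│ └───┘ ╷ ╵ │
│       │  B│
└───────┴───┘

Counting the maze dimensions:
Rows (vertical): 4
Columns (horizontal): 6
Dimensions: 4 × 6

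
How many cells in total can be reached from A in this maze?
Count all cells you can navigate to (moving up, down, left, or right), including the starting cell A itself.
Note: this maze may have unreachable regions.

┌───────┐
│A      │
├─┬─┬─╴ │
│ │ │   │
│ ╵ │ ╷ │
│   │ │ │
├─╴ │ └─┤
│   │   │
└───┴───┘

Using BFS/flood-fill to find all reachable cells from A:
Maze size: 4 × 4 = 16 total cells
6 cell(s) are walled off and cannot be reached from A.
Reachable cells: 10

Reachable region (· marks reachable cells):

┌───────┐
│A · · ·│
├─┬─┬─╴ │
│ │ │· ·│
│ ╵ │ ╷ │
│   │·│·│
├─╴ │ └─┤
│   │· ·│
└───┴───┘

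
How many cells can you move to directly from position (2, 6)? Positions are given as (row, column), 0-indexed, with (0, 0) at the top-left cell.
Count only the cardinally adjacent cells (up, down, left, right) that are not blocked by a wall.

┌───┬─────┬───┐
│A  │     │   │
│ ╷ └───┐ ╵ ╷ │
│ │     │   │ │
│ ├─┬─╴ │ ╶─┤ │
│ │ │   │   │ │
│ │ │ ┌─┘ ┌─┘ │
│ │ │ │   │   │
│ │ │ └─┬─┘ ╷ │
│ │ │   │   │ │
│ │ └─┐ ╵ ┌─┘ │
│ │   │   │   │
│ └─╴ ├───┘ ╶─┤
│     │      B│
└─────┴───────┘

Checking passable neighbors of (2, 6):
Neighbors: (1, 6), (3, 6)
Count: 2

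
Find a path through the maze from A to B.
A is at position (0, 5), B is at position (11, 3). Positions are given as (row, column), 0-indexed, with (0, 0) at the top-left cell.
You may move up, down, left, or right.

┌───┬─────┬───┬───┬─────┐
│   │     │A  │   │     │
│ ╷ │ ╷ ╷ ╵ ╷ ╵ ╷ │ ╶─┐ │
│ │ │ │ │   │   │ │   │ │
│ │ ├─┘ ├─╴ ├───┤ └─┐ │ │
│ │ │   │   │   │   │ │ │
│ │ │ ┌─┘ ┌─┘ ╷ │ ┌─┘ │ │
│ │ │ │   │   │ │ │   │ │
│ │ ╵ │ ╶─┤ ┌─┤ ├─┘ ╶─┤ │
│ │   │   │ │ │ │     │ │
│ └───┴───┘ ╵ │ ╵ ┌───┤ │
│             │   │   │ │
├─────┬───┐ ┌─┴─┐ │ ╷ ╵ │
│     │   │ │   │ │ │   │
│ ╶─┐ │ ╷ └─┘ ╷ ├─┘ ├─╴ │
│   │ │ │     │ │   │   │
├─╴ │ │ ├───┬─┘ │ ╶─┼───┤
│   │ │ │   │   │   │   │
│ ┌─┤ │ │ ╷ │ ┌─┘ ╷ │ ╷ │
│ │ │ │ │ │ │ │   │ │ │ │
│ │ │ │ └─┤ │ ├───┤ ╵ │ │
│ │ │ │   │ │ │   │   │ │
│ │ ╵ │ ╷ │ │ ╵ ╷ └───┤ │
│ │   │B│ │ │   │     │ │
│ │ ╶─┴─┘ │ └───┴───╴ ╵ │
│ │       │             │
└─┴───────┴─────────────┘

Finding the shortest path from (0, 5) to (11, 3):
Path length: 93 steps
Directions: down → left → up → left → down → down → left → down → down → left → up → up → up → up → left → down → down → down → down → down → right → right → right → right → right → up → up → right → up → right → down → down → down → right → up → right → up → right → up → up → left → up → right → right → down → down → down → down → down → down → left → up → left → down → down → left → down → right → down → down → right → up → up → right → down → down → down → down → left → up → left → left → up → left → down → left → up → up → up → right → up → up → left → down → left → left → up → left → down → down → down → down → down

Solution:

┌───┬─────┬───┬───┬─────┐
│↓ ↰│  ↓ ↰│A  │   │↱ → ↓│
│ ╷ │ ╷ ╷ ╵ ╷ ╵ ╷ │ ╶─┐ │
│↓│↑│ │↓│↑ ↲│   │ │↑ ↰│↓│
│ │ ├─┘ ├─╴ ├───┤ └─┐ │ │
│↓│↑│↓ ↲│   │↱ ↓│   │↑│↓│
│ │ │ ┌─┘ ┌─┘ ╷ │ ┌─┘ │ │
│↓│↑│↓│   │↱ ↑│↓│ │↱ ↑│↓│
│ │ ╵ │ ╶─┤ ┌─┤ ├─┘ ╶─┤ │
│↓│↑ ↲│   │↑│ │↓│↱ ↑  │↓│
│ └───┴───┘ ╵ │ ╵ ┌───┤ │
│↳ → → → → ↑  │↳ ↑│↓ ↰│↓│
├─────┬───┐ ┌─┴─┐ │ ╷ ╵ │
│     │↓ ↰│ │↓ ↰│ │↓│↑ ↲│
│ ╶─┐ │ ╷ └─┘ ╷ ├─┘ ├─╴ │
│   │ │↓│↑ ← ↲│↑│↓ ↲│   │
├─╴ │ │ ├───┬─┘ │ ╶─┼───┤
│   │ │↓│   │↱ ↑│↳ ↓│↱ ↓│
│ ┌─┤ │ │ ╷ │ ┌─┘ ╷ │ ╷ │
│ │ │ │↓│ │ │↑│   │↓│↑│↓│
│ │ │ │ └─┤ │ ├───┤ ╵ │ │
│ │ │ │↓  │ │↑│↓ ↰│↳ ↑│↓│
│ │ ╵ │ ╷ │ │ ╵ ╷ └───┤ │
│ │   │B│ │ │↑ ↲│↑ ← ↰│↓│
│ │ ╶─┴─┘ │ └───┴───╴ ╵ │
│ │       │          ↑ ↲│
└─┴───────┴─────────────┘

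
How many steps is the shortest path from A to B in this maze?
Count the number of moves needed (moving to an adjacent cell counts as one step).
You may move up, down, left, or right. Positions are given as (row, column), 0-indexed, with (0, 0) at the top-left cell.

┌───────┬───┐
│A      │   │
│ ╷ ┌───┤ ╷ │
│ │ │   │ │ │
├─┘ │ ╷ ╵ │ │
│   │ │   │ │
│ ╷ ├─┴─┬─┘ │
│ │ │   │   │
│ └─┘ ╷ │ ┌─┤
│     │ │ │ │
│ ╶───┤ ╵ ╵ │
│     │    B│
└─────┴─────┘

Using BFS to find shortest path:
Start: (0, 0), End: (5, 5)
Path found:
(0,0) → (0,1) → (1,1) → (2,1) → (2,0) → (3,0) → (4,0) → (4,1) → (4,2) → (3,2) → (3,3) → (4,3) → (5,3) → (5,4) → (5,5)
Number of steps: 14

Solution:

┌───────┬───┐
│A ↓    │   │
│ ╷ ┌───┤ ╷ │
│ │↓│   │ │ │
├─┘ │ ╷ ╵ │ │
│↓ ↲│ │   │ │
│ ╷ ├─┴─┬─┘ │
│↓│ │↱ ↓│   │
│ └─┘ ╷ │ ┌─┤
│↳ → ↑│↓│ │ │
│ ╶───┤ ╵ ╵ │
│     │↳ → B│
└─────┴─────┘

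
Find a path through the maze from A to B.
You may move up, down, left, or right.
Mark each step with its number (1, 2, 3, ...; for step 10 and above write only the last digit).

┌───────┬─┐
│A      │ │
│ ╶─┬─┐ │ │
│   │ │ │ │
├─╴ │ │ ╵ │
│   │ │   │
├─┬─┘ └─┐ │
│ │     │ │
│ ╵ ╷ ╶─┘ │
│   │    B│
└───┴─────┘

Finding the shortest path through the maze:
Path length: 8 steps
Directions: right → right → right → down → down → right → down → down

Solution:

┌───────┬─┐
│A 1 2 3│ │
│ ╶─┬─┐ │ │
│   │ │4│ │
├─╴ │ │ ╵ │
│   │ │5 6│
├─┬─┘ └─┐ │
│ │     │7│
│ ╵ ╷ ╶─┘ │
│   │    B│
└───┴─────┘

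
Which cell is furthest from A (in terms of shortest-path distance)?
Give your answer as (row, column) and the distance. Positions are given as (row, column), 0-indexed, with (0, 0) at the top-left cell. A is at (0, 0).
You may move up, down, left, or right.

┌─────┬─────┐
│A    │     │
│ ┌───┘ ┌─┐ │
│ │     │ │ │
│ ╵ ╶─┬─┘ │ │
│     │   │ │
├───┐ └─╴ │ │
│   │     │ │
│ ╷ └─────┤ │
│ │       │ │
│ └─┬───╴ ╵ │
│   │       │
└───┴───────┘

Computing BFS distances from A to all cells:
Furthest cell: (5, 1)
Distance: 24 steps

Path from A to the furthest cell:

┌─────┬─────┐
│A    │↱ → ↓│
│ ┌───┘ ┌─┐ │
│↓│↱ → ↑│ │↓│
│ ╵ ╶─┬─┘ │ │
│↳ ↑  │   │↓│
├───┐ └─╴ │ │
│↓ ↰│     │↓│
│ ╷ └─────┤ │
│↓│↑ ← ← ↰│↓│
│ └─┬───╴ ╵ │
│↳ B│    ↑ ↲│
└───┴───────┘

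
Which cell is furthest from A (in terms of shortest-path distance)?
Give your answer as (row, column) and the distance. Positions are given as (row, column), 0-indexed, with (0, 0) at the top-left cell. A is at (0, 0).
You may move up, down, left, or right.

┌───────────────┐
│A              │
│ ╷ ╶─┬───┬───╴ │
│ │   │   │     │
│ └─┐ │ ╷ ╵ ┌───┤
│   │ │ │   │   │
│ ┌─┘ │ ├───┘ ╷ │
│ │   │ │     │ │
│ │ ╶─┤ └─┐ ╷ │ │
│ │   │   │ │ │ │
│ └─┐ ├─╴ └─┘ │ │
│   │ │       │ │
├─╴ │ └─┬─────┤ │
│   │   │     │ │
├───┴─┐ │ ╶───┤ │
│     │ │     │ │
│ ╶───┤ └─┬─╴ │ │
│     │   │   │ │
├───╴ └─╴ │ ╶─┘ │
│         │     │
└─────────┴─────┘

Computing BFS distances from A to all cells:
Furthest cell: (6, 6)
Distance: 42 steps

Path from A to the furthest cell:

┌───────────────┐
│A → → → → → → ↓│
│ ╷ ╶─┬───┬───╴ │
│ │   │↓ ↰│↓ ← ↲│
│ └─┐ │ ╷ ╵ ┌───┤
│   │ │↓│↑ ↲│↱ ↓│
│ ┌─┘ │ ├───┘ ╷ │
│ │   │↓│    ↑│↓│
│ │ ╶─┤ └─┐ ╷ │ │
│ │   │↳ ↓│ │↑│↓│
│ └─┐ ├─╴ └─┘ │ │
│   │ │  ↳ → ↑│↓│
├─╴ │ └─┬─────┤ │
│   │   │↱ → B│↓│
├───┴─┐ │ ╶───┤ │
│     │ │↑ ← ↰│↓│
│ ╶───┤ └─┬─╴ │ │
│     │   │↱ ↑│↓│
├───╴ └─╴ │ ╶─┘ │
│         │↑ ← ↲│
└─────────┴─────┘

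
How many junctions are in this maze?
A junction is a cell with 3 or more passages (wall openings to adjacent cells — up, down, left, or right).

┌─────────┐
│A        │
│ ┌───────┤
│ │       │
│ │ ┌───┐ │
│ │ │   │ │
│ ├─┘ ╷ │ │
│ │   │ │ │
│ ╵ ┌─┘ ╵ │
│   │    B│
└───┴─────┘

Checking each cell for number of passages:

Junctions found (3+ passages):
  (4, 3): 3 passages
Total junctions: 1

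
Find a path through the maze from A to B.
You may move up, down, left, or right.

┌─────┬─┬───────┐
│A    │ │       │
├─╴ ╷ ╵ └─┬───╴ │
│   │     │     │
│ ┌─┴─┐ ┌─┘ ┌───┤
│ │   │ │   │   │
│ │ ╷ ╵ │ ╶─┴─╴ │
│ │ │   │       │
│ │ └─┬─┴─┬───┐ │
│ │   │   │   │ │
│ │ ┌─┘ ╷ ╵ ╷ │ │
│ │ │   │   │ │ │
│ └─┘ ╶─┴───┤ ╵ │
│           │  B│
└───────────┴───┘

Finding the shortest path through the maze:
Path length: 21 steps
Directions: right → down → left → down → down → down → down → down → right → right → up → right → up → right → down → right → up → right → down → down → right

Solution:

┌─────┬─┬───────┐
│A ↓  │ │       │
├─╴ ╷ ╵ └─┬───╴ │
│↓ ↲│     │     │
│ ┌─┴─┐ ┌─┘ ┌───┤
│↓│   │ │   │   │
│ │ ╷ ╵ │ ╶─┴─╴ │
│↓│ │   │       │
│ │ └─┬─┴─┬───┐ │
│↓│   │↱ ↓│↱ ↓│ │
│ │ ┌─┘ ╷ ╵ ╷ │ │
│↓│ │↱ ↑│↳ ↑│↓│ │
│ └─┘ ╶─┴───┤ ╵ │
│↳ → ↑      │↳ B│
└───────────┴───┘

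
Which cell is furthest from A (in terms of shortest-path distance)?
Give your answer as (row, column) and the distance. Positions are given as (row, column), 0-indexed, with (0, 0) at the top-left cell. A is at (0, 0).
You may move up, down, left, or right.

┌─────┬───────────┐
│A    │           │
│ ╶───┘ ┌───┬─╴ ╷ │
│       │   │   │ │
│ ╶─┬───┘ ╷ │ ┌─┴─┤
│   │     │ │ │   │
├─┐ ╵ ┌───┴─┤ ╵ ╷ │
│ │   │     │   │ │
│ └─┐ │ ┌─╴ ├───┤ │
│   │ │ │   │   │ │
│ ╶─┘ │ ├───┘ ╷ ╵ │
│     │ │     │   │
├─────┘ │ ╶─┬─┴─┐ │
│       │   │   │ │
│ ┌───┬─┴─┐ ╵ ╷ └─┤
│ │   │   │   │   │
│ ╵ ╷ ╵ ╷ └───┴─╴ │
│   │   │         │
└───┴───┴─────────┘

Computing BFS distances from A to all cells:
Furthest cell: (4, 4)
Distance: 58 steps

Path from A to the furthest cell:

┌─────┬───────────┐
│A    │↱ → → → ↓  │
│ ╶───┘ ┌───┬─╴ ╷ │
│↳ → → ↑│   │↓ ↲│ │
│ ╶─┬───┘ ╷ │ ┌─┴─┤
│   │     │ │↓│↱ ↓│
├─┐ ╵ ┌───┴─┤ ╵ ╷ │
│ │   │↱ → ↓│↳ ↑│↓│
│ └─┐ │ ┌─╴ ├───┤ │
│   │ │↑│B ↲│↓ ↰│↓│
│ ╶─┘ │ ├───┘ ╷ ╵ │
│     │↑│↓ ← ↲│↑ ↲│
├─────┘ │ ╶─┬─┴─┐ │
│↱ → → ↑│↳ ↓│↱ ↓│ │
│ ┌───┬─┴─┐ ╵ ╷ └─┤
│↑│↓ ↰│↓ ↰│↳ ↑│↳ ↓│
│ ╵ ╷ ╵ ╷ └───┴─╴ │
│↑ ↲│↑ ↲│↑ ← ← ← ↲│
└───┴───┴─────────┘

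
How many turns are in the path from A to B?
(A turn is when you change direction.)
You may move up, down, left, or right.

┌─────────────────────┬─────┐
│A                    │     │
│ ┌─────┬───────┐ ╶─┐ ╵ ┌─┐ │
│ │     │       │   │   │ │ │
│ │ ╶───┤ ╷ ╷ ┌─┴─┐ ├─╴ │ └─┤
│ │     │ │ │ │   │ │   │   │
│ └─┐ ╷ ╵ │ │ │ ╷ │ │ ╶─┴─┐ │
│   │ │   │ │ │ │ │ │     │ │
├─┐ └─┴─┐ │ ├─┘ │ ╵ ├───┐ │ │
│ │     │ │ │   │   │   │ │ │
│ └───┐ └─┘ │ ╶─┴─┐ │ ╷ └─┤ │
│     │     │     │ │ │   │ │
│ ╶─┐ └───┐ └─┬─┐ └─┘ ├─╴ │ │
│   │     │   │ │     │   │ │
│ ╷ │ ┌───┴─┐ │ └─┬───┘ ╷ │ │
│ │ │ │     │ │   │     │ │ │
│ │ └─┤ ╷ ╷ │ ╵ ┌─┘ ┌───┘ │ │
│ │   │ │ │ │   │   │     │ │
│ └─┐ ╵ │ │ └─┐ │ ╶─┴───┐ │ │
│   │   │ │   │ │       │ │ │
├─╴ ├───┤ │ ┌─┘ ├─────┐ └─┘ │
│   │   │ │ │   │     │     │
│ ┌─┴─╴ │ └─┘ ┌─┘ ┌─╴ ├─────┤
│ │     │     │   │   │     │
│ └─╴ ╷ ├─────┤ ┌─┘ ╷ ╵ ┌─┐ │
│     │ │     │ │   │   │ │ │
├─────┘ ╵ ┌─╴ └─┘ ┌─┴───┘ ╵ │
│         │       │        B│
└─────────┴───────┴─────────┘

Directions: down, down, down, right, down, right, right, down, right, right, down, right, down, down, right, down, down, left, down, left, left, up, up, up, up, left, down, down, left, up, left, up, up, left, down, down, down, right, down, left, down, down, right, right, up, right, down, down, right, up, right, right, down, right, right, up, right, up, right, down, right, up, right, right, down, down
Number of turns: 44

Solution:

┌─────────────────────┬─────┐
│A                    │     │
│ ┌─────┬───────┐ ╶─┐ ╵ ┌─┐ │
│↓│     │       │   │   │ │ │
│ │ ╶───┤ ╷ ╷ ┌─┴─┐ ├─╴ │ └─┤
│↓│     │ │ │ │   │ │   │   │
│ └─┐ ╷ ╵ │ │ │ ╷ │ │ ╶─┴─┐ │
│↳ ↓│ │   │ │ │ │ │ │     │ │
├─┐ └─┴─┐ │ ├─┘ │ ╵ ├───┐ │ │
│ │↳ → ↓│ │ │   │   │   │ │ │
│ └───┐ └─┘ │ ╶─┴─┐ │ ╷ └─┤ │
│     │↳ → ↓│     │ │ │   │ │
│ ╶─┐ └───┐ └─┬─┐ └─┘ ├─╴ │ │
│↓ ↰│     │↳ ↓│ │     │   │ │
│ ╷ │ ┌───┴─┐ │ └─┬───┘ ╷ │ │
│↓│↑│ │↓ ↰  │↓│   │     │ │ │
│ │ └─┤ ╷ ╷ │ ╵ ┌─┘ ┌───┘ │ │
│↓│↑ ↰│↓│↑│ │↳ ↓│   │     │ │
│ └─┐ ╵ │ │ └─┐ │ ╶─┴───┐ │ │
│↳ ↓│↑ ↲│↑│   │↓│       │ │ │
├─╴ ├───┤ │ ┌─┘ ├─────┐ └─┘ │
│↓ ↲│   │↑│ │↓ ↲│     │     │
│ ┌─┴─╴ │ └─┘ ┌─┘ ┌─╴ ├─────┤
│↓│  ↱ ↓│↑ ← ↲│   │↱ ↓│↱ → ↓│
│ └─╴ ╷ ├─────┤ ┌─┘ ╷ ╵ ┌─┐ │
│↳ → ↑│↓│↱ → ↓│ │↱ ↑│↳ ↑│ │↓│
├─────┘ ╵ ┌─╴ └─┘ ┌─┴───┘ ╵ │
│      ↳ ↑│  ↳ → ↑│        B│
└─────────┴───────┴─────────┘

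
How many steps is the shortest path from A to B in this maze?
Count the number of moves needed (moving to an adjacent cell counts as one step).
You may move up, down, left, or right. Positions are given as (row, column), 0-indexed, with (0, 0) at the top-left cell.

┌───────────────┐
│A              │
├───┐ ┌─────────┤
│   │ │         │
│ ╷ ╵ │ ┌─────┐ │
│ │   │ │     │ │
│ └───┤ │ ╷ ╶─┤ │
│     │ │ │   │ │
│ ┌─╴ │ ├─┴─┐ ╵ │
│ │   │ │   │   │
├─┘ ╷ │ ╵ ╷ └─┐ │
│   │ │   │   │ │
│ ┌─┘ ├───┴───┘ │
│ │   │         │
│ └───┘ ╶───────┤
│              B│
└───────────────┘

Using BFS to find shortest path:
Start: (0, 0), End: (7, 7)
Path found:
(0,0) → (0,1) → (0,2) → (1,2) → (2,2) → (2,1) → (1,1) → (1,0) → (2,0) → (3,0) → (3,1) → (3,2) → (4,2) → (4,1) → (5,1) → (5,0) → (6,0) → (7,0) → (7,1) → (7,2) → (7,3) → (7,4) → (7,5) → (7,6) → (7,7)
Number of steps: 24

Solution:

┌───────────────┐
│A → ↓          │
├───┐ ┌─────────┤
│↓ ↰│↓│         │
│ ╷ ╵ │ ┌─────┐ │
│↓│↑ ↲│ │     │ │
│ └───┤ │ ╷ ╶─┤ │
│↳ → ↓│ │ │   │ │
│ ┌─╴ │ ├─┴─┐ ╵ │
│ │↓ ↲│ │   │   │
├─┘ ╷ │ ╵ ╷ └─┐ │
│↓ ↲│ │   │   │ │
│ ┌─┘ ├───┴───┘ │
│↓│   │         │
│ └───┘ ╶───────┤
│↳ → → → → → → B│
└───────────────┘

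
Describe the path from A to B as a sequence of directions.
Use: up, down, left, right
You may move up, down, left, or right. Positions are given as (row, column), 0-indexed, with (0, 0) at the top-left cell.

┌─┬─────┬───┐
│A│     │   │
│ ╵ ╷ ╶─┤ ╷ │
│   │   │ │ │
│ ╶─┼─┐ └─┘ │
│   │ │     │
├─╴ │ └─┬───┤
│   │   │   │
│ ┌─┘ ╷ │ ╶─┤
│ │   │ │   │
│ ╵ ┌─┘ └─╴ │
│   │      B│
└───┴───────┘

Finding the path and converting it to directions:
Path through cells: (0,0) → (1,0) → (2,0) → (2,1) → (3,1) → (3,0) → (4,0) → (5,0) → (5,1) → (4,1) → (4,2) → (3,2) → (3,3) → (4,3) → (5,3) → (5,4) → (5,5)
Directions: down, down, right, down, left, down, down, right, up, right, up, right, down, down, right, right

Solution:

┌─┬─────┬───┐
│A│     │   │
│ ╵ ╷ ╶─┤ ╷ │
│↓  │   │ │ │
│ ╶─┼─┐ └─┘ │
│↳ ↓│ │     │
├─╴ │ └─┬───┤
│↓ ↲│↱ ↓│   │
│ ┌─┘ ╷ │ ╶─┤
│↓│↱ ↑│↓│   │
│ ╵ ┌─┘ └─╴ │
│↳ ↑│  ↳ → B│
└───┴───────┘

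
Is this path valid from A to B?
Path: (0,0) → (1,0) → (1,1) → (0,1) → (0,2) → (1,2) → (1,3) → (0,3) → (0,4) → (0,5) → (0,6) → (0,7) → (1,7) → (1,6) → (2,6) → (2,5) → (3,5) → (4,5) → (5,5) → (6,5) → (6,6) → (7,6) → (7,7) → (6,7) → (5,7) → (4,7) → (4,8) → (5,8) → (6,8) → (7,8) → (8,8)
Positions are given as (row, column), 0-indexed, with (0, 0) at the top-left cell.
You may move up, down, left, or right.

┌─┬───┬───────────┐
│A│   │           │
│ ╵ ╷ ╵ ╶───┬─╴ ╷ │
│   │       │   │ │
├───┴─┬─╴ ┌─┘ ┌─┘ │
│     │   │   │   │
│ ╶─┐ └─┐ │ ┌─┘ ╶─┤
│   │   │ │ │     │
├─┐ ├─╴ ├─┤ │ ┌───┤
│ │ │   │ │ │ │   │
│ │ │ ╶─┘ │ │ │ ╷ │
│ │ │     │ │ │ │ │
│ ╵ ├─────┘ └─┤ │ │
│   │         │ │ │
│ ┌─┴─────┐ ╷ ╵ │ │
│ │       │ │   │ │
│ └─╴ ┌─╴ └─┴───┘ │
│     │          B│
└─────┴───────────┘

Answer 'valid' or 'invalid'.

Checking path validity:
Result: All consecutive moves are passable.

valid

Correct solution:

┌─┬───┬───────────┐
│A│↱ ↓│↱ → → → ↓  │
│ ╵ ╷ ╵ ╶───┬─╴ ╷ │
│↳ ↑│↳ ↑    │↓ ↲│ │
├───┴─┬─╴ ┌─┘ ┌─┘ │
│     │   │↓ ↲│   │
│ ╶─┐ └─┐ │ ┌─┘ ╶─┤
│   │   │ │↓│     │
├─┐ ├─╴ ├─┤ │ ┌───┤
│ │ │   │ │↓│ │↱ ↓│
│ │ │ ╶─┘ │ │ │ ╷ │
│ │ │     │↓│ │↑│↓│
│ ╵ ├─────┘ └─┤ │ │
│   │      ↳ ↓│↑│↓│
│ ┌─┴─────┐ ╷ ╵ │ │
│ │       │ │↳ ↑│↓│
│ └─╴ ┌─╴ └─┴───┘ │
│     │          B│
└─────┴───────────┘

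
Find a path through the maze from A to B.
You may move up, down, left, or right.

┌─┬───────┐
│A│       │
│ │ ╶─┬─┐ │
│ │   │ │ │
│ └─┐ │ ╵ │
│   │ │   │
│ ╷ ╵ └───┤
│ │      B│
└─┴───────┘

Finding the shortest path through the maze:
Path length: 7 steps
Directions: down → down → right → down → right → right → right

Solution:

┌─┬───────┐
│A│       │
│ │ ╶─┬─┐ │
│↓│   │ │ │
│ └─┐ │ ╵ │
│↳ ↓│ │   │
│ ╷ ╵ └───┤
│ │↳ → → B│
└─┴───────┘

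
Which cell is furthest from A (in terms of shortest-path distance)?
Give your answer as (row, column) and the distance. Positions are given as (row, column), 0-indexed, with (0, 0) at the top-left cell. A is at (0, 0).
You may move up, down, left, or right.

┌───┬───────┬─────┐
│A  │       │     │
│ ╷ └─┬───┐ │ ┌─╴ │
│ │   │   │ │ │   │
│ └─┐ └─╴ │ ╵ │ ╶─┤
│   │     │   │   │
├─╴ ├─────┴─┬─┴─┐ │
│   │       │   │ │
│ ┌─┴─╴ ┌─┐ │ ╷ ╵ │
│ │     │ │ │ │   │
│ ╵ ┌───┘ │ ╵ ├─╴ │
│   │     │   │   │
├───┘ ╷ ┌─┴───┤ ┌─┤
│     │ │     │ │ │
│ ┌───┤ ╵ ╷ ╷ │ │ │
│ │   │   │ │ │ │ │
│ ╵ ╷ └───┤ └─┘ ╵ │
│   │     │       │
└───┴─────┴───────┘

Computing BFS distances from A to all cells:
Furthest cell: (8, 4)
Distance: 48 steps

Path from A to the furthest cell:

┌───┬───────┬─────┐
│A  │       │     │
│ ╷ └─┬───┐ │ ┌─╴ │
│↓│   │   │ │ │   │
│ └─┐ └─╴ │ ╵ │ ╶─┤
│↳ ↓│     │   │   │
├─╴ ├─────┴─┬─┴─┐ │
│↓ ↲│  ↱ → ↓│↱ ↓│ │
│ ┌─┴─╴ ┌─┐ │ ╷ ╵ │
│↓│↱ → ↑│ │↓│↑│↳ ↓│
│ ╵ ┌───┘ │ ╵ ├─╴ │
│↳ ↑│↓ ↰  │↳ ↑│↓ ↲│
├───┘ ╷ ┌─┴───┤ ┌─┤
│↓ ← ↲│↑│↓ ↰  │↓│ │
│ ┌───┤ ╵ ╷ ╷ │ │ │
│↓│↱ ↓│↑ ↲│↑│ │↓│ │
│ ╵ ╷ └───┤ └─┘ ╵ │
│↳ ↑│↳ → B│↑ ← ↲  │
└───┴─────┴───────┘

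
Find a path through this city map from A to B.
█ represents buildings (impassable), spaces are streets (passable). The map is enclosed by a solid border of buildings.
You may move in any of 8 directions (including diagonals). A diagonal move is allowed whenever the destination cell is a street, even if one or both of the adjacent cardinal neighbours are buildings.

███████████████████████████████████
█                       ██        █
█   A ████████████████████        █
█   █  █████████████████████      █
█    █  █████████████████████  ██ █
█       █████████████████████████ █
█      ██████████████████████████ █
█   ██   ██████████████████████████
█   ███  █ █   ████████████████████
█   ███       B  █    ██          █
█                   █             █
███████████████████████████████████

Finding the shortest path from A to B:
Movement: 8-directional
Path length: 12 steps
Directions: down-left → down-right → down-right → down-right → down-right → down-right → down-right → right → right → right → right → right

Solution:

███████████████████████████████████
█                       ██        █
█   A ████████████████████        █
█  ↘█  █████████████████████      █
█   ↘█  █████████████████████  ██ █
█    ↘  █████████████████████████ █
█     ↘██████████████████████████ █
█   ██ ↘ ██████████████████████████
█   ███ ↘█ █   ████████████████████
█   ███  →→→→→B  █    ██          █
█                   █             █
███████████████████████████████████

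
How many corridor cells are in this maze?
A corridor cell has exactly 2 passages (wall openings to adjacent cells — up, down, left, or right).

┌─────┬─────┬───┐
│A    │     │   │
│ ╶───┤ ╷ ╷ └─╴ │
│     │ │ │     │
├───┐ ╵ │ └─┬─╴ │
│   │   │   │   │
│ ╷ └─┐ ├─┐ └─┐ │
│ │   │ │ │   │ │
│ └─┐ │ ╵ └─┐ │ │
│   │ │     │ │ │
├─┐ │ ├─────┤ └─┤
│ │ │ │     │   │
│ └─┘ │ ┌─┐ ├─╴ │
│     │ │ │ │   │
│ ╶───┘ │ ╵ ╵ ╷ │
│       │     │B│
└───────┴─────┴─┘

Counting cells with exactly 2 passages:
Total corridor cells: 46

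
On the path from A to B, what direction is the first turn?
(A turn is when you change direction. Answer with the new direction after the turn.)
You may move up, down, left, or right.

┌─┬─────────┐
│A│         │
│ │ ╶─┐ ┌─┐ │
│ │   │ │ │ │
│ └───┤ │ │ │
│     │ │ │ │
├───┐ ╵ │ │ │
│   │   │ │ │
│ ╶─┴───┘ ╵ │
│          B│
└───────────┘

Directions: down, down, right, right, down, right, up, up, up, right, right, down, down, down, down
First turn direction: right

Solution:

┌─┬─────────┐
│A│    ↱ → ↓│
│ │ ╶─┐ ┌─┐ │
│↓│   │↑│ │↓│
│ └───┤ │ │ │
│↳ → ↓│↑│ │↓│
├───┐ ╵ │ │ │
│   │↳ ↑│ │↓│
│ ╶─┴───┘ ╵ │
│          B│
└───────────┘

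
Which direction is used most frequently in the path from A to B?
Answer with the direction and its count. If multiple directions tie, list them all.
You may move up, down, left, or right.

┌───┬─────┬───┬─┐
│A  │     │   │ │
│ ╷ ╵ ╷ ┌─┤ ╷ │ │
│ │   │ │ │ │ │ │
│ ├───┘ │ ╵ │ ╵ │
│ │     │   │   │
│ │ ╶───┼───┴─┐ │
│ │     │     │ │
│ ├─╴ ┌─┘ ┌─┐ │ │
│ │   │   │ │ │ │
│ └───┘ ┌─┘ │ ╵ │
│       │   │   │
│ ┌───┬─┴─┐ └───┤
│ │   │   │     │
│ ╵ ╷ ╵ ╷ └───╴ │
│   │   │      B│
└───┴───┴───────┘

Directions: down, down, down, down, down, down, down, right, up, right, down, right, up, right, down, right, right, right
Counts: {'down': 9, 'right': 7, 'up': 2}
Most common: down (9 times)

Solution:

┌───┬─────┬───┬─┐
│A  │     │   │ │
│ ╷ ╵ ╷ ┌─┤ ╷ │ │
│↓│   │ │ │ │ │ │
│ ├───┘ │ ╵ │ ╵ │
│↓│     │   │   │
│ │ ╶───┼───┴─┐ │
│↓│     │     │ │
│ ├─╴ ┌─┘ ┌─┐ │ │
│↓│   │   │ │ │ │
│ └───┘ ┌─┘ │ ╵ │
│↓      │   │   │
│ ┌───┬─┴─┐ └───┤
│↓│↱ ↓│↱ ↓│     │
│ ╵ ╷ ╵ ╷ └───╴ │
│↳ ↑│↳ ↑│↳ → → B│
└───┴───┴───────┘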